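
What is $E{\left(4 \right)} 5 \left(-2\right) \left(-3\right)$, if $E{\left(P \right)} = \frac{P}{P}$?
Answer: $30$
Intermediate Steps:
$E{\left(P \right)} = 1$
$E{\left(4 \right)} 5 \left(-2\right) \left(-3\right) = 1 \cdot 5 \left(-2\right) \left(-3\right) = 1 \left(-10\right) \left(-3\right) = \left(-10\right) \left(-3\right) = 30$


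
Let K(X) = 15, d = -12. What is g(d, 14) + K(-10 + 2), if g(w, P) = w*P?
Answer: -153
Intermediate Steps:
g(w, P) = P*w
g(d, 14) + K(-10 + 2) = 14*(-12) + 15 = -168 + 15 = -153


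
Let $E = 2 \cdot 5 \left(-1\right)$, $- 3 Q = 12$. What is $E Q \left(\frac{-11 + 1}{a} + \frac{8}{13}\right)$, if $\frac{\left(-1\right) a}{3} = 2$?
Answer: $\frac{3560}{39} \approx 91.282$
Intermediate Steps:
$a = -6$ ($a = \left(-3\right) 2 = -6$)
$Q = -4$ ($Q = \left(- \frac{1}{3}\right) 12 = -4$)
$E = -10$ ($E = 10 \left(-1\right) = -10$)
$E Q \left(\frac{-11 + 1}{a} + \frac{8}{13}\right) = \left(-10\right) \left(-4\right) \left(\frac{-11 + 1}{-6} + \frac{8}{13}\right) = 40 \left(\left(-10\right) \left(- \frac{1}{6}\right) + 8 \cdot \frac{1}{13}\right) = 40 \left(\frac{5}{3} + \frac{8}{13}\right) = 40 \cdot \frac{89}{39} = \frac{3560}{39}$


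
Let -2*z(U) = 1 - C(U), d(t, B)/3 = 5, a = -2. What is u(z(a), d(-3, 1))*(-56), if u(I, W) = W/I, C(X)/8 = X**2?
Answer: -1680/31 ≈ -54.194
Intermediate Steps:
C(X) = 8*X**2
d(t, B) = 15 (d(t, B) = 3*5 = 15)
z(U) = -1/2 + 4*U**2 (z(U) = -(1 - 8*U**2)/2 = -1/2 + 4*U**2)
u(z(a), d(-3, 1))*(-56) = (15/(-1/2 + 4*(-2)**2))*(-56) = (15/(-1/2 + 4*4))*(-56) = (15/(-1/2 + 16))*(-56) = (15/(31/2))*(-56) = (15*(2/31))*(-56) = (30/31)*(-56) = -1680/31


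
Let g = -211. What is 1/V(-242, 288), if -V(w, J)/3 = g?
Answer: 1/633 ≈ 0.0015798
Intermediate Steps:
V(w, J) = 633 (V(w, J) = -3*(-211) = 633)
1/V(-242, 288) = 1/633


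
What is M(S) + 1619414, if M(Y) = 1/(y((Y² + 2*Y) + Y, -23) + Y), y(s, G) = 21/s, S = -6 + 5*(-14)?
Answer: 682788661030/421627 ≈ 1.6194e+6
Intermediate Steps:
S = -76 (S = -6 - 70 = -76)
M(Y) = 1/(Y + 21/(Y² + 3*Y)) (M(Y) = 1/(21/((Y² + 2*Y) + Y) + Y) = 1/(21/(Y² + 3*Y) + Y) = 1/(Y + 21/(Y² + 3*Y)))
M(S) + 1619414 = -76*(3 - 76)/(21 + (-76)²*(3 - 76)) + 1619414 = -76*(-73)/(21 + 5776*(-73)) + 1619414 = -76*(-73)/(21 - 421648) + 1619414 = -76*(-73)/(-421627) + 1619414 = -76*(-1/421627)*(-73) + 1619414 = -5548/421627 + 1619414 = 682788661030/421627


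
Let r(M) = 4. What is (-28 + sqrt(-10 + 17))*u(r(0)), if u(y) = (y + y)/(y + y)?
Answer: -28 + sqrt(7) ≈ -25.354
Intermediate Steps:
u(y) = 1 (u(y) = (2*y)/((2*y)) = (2*y)*(1/(2*y)) = 1)
(-28 + sqrt(-10 + 17))*u(r(0)) = (-28 + sqrt(-10 + 17))*1 = (-28 + sqrt(7))*1 = -28 + sqrt(7)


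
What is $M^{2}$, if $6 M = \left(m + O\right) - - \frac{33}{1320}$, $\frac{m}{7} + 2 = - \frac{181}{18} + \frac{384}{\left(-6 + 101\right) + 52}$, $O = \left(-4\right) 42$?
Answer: $\frac{347954875129}{228614400} \approx 1522.0$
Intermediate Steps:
$O = -168$
$m = - \frac{8329}{126}$ ($m = -14 + 7 \left(- \frac{181}{18} + \frac{384}{\left(-6 + 101\right) + 52}\right) = -14 + 7 \left(\left(-181\right) \frac{1}{18} + \frac{384}{95 + 52}\right) = -14 + 7 \left(- \frac{181}{18} + \frac{384}{147}\right) = -14 + 7 \left(- \frac{181}{18} + 384 \cdot \frac{1}{147}\right) = -14 + 7 \left(- \frac{181}{18} + \frac{128}{49}\right) = -14 + 7 \left(- \frac{6565}{882}\right) = -14 - \frac{6565}{126} = - \frac{8329}{126} \approx -66.103$)
$M = - \frac{589877}{15120}$ ($M = \frac{\left(- \frac{8329}{126} - 168\right) - - \frac{33}{1320}}{6} = \frac{- \frac{29497}{126} - \left(-33\right) \frac{1}{1320}}{6} = \frac{- \frac{29497}{126} - - \frac{1}{40}}{6} = \frac{- \frac{29497}{126} + \frac{1}{40}}{6} = \frac{1}{6} \left(- \frac{589877}{2520}\right) = - \frac{589877}{15120} \approx -39.013$)
$M^{2} = \left(- \frac{589877}{15120}\right)^{2} = \frac{347954875129}{228614400}$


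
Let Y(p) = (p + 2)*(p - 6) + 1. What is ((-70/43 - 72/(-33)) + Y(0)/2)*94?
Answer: -219913/473 ≈ -464.93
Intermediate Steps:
Y(p) = 1 + (-6 + p)*(2 + p) (Y(p) = (2 + p)*(-6 + p) + 1 = (-6 + p)*(2 + p) + 1 = 1 + (-6 + p)*(2 + p))
((-70/43 - 72/(-33)) + Y(0)/2)*94 = ((-70/43 - 72/(-33)) + (-11 + 0² - 4*0)/2)*94 = ((-70*1/43 - 72*(-1/33)) + (-11 + 0 + 0)*(½))*94 = ((-70/43 + 24/11) - 11*½)*94 = (262/473 - 11/2)*94 = -4679/946*94 = -219913/473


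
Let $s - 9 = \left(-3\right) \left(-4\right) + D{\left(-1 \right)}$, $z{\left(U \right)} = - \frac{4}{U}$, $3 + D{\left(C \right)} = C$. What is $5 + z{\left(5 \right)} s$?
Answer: $- \frac{43}{5} \approx -8.6$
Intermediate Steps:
$D{\left(C \right)} = -3 + C$
$s = 17$ ($s = 9 - -8 = 9 + \left(12 - 4\right) = 9 + 8 = 17$)
$5 + z{\left(5 \right)} s = 5 + - \frac{4}{5} \cdot 17 = 5 + \left(-4\right) \frac{1}{5} \cdot 17 = 5 - \frac{68}{5} = - \frac{43}{5}$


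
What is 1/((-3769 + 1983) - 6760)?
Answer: -1/8546 ≈ -0.00011701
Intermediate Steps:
1/((-3769 + 1983) - 6760) = 1/(-1786 - 6760) = 1/(-8546) = -1/8546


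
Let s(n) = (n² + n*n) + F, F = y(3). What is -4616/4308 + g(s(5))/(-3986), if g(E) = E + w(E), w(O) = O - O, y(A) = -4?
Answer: -2324693/2146461 ≈ -1.0830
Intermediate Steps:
w(O) = 0
F = -4
s(n) = -4 + 2*n² (s(n) = (n² + n*n) - 4 = (n² + n²) - 4 = 2*n² - 4 = -4 + 2*n²)
g(E) = E (g(E) = E + 0 = E)
-4616/4308 + g(s(5))/(-3986) = -4616/4308 + (-4 + 2*5²)/(-3986) = -4616*1/4308 + (-4 + 2*25)*(-1/3986) = -1154/1077 + (-4 + 50)*(-1/3986) = -1154/1077 + 46*(-1/3986) = -1154/1077 - 23/1993 = -2324693/2146461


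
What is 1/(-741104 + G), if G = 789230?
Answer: 1/48126 ≈ 2.0779e-5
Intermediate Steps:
1/(-741104 + G) = 1/(-741104 + 789230) = 1/48126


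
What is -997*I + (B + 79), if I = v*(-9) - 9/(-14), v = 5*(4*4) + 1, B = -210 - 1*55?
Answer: 10163805/14 ≈ 7.2599e+5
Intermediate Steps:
B = -265 (B = -210 - 55 = -265)
v = 81 (v = 5*16 + 1 = 80 + 1 = 81)
I = -10197/14 (I = 81*(-9) - 9/(-14) = -729 - 9*(-1/14) = -729 + 9/14 = -10197/14 ≈ -728.36)
-997*I + (B + 79) = -997*(-10197/14) + (-265 + 79) = 10166409/14 - 186 = 10163805/14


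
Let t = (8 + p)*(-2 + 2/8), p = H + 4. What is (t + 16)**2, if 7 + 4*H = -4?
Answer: 9/256 ≈ 0.035156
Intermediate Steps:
H = -11/4 (H = -7/4 + (1/4)*(-4) = -7/4 - 1 = -11/4 ≈ -2.7500)
p = 5/4 (p = -11/4 + 4 = 5/4 ≈ 1.2500)
t = -259/16 (t = (8 + 5/4)*(-2 + 2/8) = 37*(-2 + 2*(1/8))/4 = 37*(-2 + 1/4)/4 = (37/4)*(-7/4) = -259/16 ≈ -16.188)
(t + 16)**2 = (-259/16 + 16)**2 = (-3/16)**2 = 9/256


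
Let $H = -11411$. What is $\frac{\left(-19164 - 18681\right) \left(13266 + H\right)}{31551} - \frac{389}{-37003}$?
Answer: $- \frac{865896636362}{389160551} \approx -2225.0$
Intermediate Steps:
$\frac{\left(-19164 - 18681\right) \left(13266 + H\right)}{31551} - \frac{389}{-37003} = \frac{\left(-19164 - 18681\right) \left(13266 - 11411\right)}{31551} - \frac{389}{-37003} = \left(-37845\right) 1855 \cdot \frac{1}{31551} - - \frac{389}{37003} = \left(-70202475\right) \frac{1}{31551} + \frac{389}{37003} = - \frac{23400825}{10517} + \frac{389}{37003} = - \frac{865896636362}{389160551}$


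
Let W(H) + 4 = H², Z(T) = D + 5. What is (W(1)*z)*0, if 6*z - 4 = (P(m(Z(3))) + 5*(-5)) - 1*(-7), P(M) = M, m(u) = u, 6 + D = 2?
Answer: 0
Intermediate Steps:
D = -4 (D = -6 + 2 = -4)
Z(T) = 1 (Z(T) = -4 + 5 = 1)
W(H) = -4 + H²
z = -13/6 (z = ⅔ + ((1 + 5*(-5)) - 1*(-7))/6 = ⅔ + ((1 - 25) + 7)/6 = ⅔ + (-24 + 7)/6 = ⅔ + (⅙)*(-17) = ⅔ - 17/6 = -13/6 ≈ -2.1667)
(W(1)*z)*0 = ((-4 + 1²)*(-13/6))*0 = ((-4 + 1)*(-13/6))*0 = -3*(-13/6)*0 = (13/2)*0 = 0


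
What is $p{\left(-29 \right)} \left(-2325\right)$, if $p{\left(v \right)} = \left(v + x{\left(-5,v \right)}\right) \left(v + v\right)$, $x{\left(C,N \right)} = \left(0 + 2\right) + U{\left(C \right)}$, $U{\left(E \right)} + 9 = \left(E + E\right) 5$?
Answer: $-11597100$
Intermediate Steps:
$U{\left(E \right)} = -9 + 10 E$ ($U{\left(E \right)} = -9 + \left(E + E\right) 5 = -9 + 2 E 5 = -9 + 10 E$)
$x{\left(C,N \right)} = -7 + 10 C$ ($x{\left(C,N \right)} = \left(0 + 2\right) + \left(-9 + 10 C\right) = 2 + \left(-9 + 10 C\right) = -7 + 10 C$)
$p{\left(v \right)} = 2 v \left(-57 + v\right)$ ($p{\left(v \right)} = \left(v + \left(-7 + 10 \left(-5\right)\right)\right) \left(v + v\right) = \left(v - 57\right) 2 v = \left(-57 + v\right) 2 v = 2 v \left(-57 + v\right)$)
$p{\left(-29 \right)} \left(-2325\right) = 2 \left(-29\right) \left(-57 - 29\right) \left(-2325\right) = 2 \left(-29\right) \left(-86\right) \left(-2325\right) = 4988 \left(-2325\right) = -11597100$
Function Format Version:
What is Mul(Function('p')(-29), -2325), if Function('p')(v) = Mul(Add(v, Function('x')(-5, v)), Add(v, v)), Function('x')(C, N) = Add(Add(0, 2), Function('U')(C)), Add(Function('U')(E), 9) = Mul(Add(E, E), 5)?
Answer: -11597100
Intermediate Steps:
Function('U')(E) = Add(-9, Mul(10, E)) (Function('U')(E) = Add(-9, Mul(Add(E, E), 5)) = Add(-9, Mul(Mul(2, E), 5)) = Add(-9, Mul(10, E)))
Function('x')(C, N) = Add(-7, Mul(10, C)) (Function('x')(C, N) = Add(Add(0, 2), Add(-9, Mul(10, C))) = Add(2, Add(-9, Mul(10, C))) = Add(-7, Mul(10, C)))
Function('p')(v) = Mul(2, v, Add(-57, v)) (Function('p')(v) = Mul(Add(v, Add(-7, Mul(10, -5))), Add(v, v)) = Mul(Add(v, Add(-7, -50)), Mul(2, v)) = Mul(Add(v, -57), Mul(2, v)) = Mul(Add(-57, v), Mul(2, v)) = Mul(2, v, Add(-57, v)))
Mul(Function('p')(-29), -2325) = Mul(Mul(2, -29, Add(-57, -29)), -2325) = Mul(Mul(2, -29, -86), -2325) = Mul(4988, -2325) = -11597100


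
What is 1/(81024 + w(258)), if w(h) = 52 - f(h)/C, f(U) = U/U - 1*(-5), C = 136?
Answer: 68/5513165 ≈ 1.2334e-5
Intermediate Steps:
f(U) = 6 (f(U) = 1 + 5 = 6)
w(h) = 3533/68 (w(h) = 52 - 6/136 = 52 - 1*3/68 = 52 - 3/68 = 3533/68)
1/(81024 + w(258)) = 1/(81024 + 3533/68) = 1/(5513165/68) = 68/5513165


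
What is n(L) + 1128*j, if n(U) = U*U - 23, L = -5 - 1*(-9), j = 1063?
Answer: 1199057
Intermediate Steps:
L = 4 (L = -5 + 9 = 4)
n(U) = -23 + U² (n(U) = U² - 23 = -23 + U²)
n(L) + 1128*j = (-23 + 4²) + 1128*1063 = (-23 + 16) + 1199064 = -7 + 1199064 = 1199057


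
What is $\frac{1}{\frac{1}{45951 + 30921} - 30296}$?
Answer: $- \frac{76872}{2328914111} \approx -3.3008 \cdot 10^{-5}$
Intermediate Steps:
$\frac{1}{\frac{1}{45951 + 30921} - 30296} = \frac{1}{\frac{1}{76872} - 30296} = \frac{1}{- \frac{2328914111}{76872}} = - \frac{76872}{2328914111}$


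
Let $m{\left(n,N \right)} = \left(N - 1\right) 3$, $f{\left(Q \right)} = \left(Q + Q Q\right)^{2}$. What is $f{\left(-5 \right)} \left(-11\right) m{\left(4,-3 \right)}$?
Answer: $52800$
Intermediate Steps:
$f{\left(Q \right)} = \left(Q + Q^{2}\right)^{2}$
$m{\left(n,N \right)} = -3 + 3 N$ ($m{\left(n,N \right)} = \left(-1 + N\right) 3 = -3 + 3 N$)
$f{\left(-5 \right)} \left(-11\right) m{\left(4,-3 \right)} = \left(-5\right)^{2} \left(1 - 5\right)^{2} \left(-11\right) \left(-3 + 3 \left(-3\right)\right) = 25 \left(-4\right)^{2} \left(-11\right) \left(-3 - 9\right) = 25 \cdot 16 \left(-11\right) \left(-12\right) = 400 \left(-11\right) \left(-12\right) = \left(-4400\right) \left(-12\right) = 52800$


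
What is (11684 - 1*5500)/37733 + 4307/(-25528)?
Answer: -4650879/963248024 ≈ -0.0048283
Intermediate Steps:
(11684 - 1*5500)/37733 + 4307/(-25528) = (11684 - 5500)*(1/37733) + 4307*(-1/25528) = 6184*(1/37733) - 4307/25528 = 6184/37733 - 4307/25528 = -4650879/963248024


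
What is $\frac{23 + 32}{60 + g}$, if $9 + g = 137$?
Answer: $\frac{55}{188} \approx 0.29255$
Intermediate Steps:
$g = 128$ ($g = -9 + 137 = 128$)
$\frac{23 + 32}{60 + g} = \frac{23 + 32}{60 + 128} = \frac{55}{188}$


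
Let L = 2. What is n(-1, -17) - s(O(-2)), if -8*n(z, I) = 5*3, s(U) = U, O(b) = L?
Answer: -31/8 ≈ -3.8750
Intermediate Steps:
O(b) = 2
n(z, I) = -15/8 (n(z, I) = -5*3/8 = -⅛*15 = -15/8)
n(-1, -17) - s(O(-2)) = -15/8 - 1*2 = -15/8 - 2 = -31/8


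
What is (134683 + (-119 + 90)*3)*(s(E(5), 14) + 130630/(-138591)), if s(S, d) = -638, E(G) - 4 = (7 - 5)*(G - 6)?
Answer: -11918702998048/138591 ≈ -8.5999e+7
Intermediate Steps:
E(G) = -8 + 2*G (E(G) = 4 + (7 - 5)*(G - 6) = 4 + 2*(-6 + G) = 4 + (-12 + 2*G) = -8 + 2*G)
(134683 + (-119 + 90)*3)*(s(E(5), 14) + 130630/(-138591)) = (134683 + (-119 + 90)*3)*(-638 + 130630/(-138591)) = (134683 - 29*3)*(-638 + 130630*(-1/138591)) = (134683 - 87)*(-638 - 130630/138591) = 134596*(-88551688/138591) = -11918702998048/138591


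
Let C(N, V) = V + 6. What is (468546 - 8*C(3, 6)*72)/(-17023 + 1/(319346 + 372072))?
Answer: -319182057012/11770008613 ≈ -27.118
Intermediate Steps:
C(N, V) = 6 + V
(468546 - 8*C(3, 6)*72)/(-17023 + 1/(319346 + 372072)) = (468546 - 8*(6 + 6)*72)/(-17023 + 1/(319346 + 372072)) = (468546 - 8*12*72)/(-17023 + 1/691418) = (468546 - 96*72)/(-17023 + 1/691418) = (468546 - 6912)/(-11770008613/691418) = 461634*(-691418/11770008613) = -319182057012/11770008613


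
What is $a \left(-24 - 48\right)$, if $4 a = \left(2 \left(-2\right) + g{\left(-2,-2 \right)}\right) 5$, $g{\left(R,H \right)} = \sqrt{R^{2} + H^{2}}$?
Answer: $360 - 180 \sqrt{2} \approx 105.44$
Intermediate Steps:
$g{\left(R,H \right)} = \sqrt{H^{2} + R^{2}}$
$a = -5 + \frac{5 \sqrt{2}}{2}$ ($a = \frac{\left(2 \left(-2\right) + \sqrt{\left(-2\right)^{2} + \left(-2\right)^{2}}\right) 5}{4} = \frac{\left(-4 + \sqrt{4 + 4}\right) 5}{4} = \frac{\left(-4 + \sqrt{8}\right) 5}{4} = \frac{\left(-4 + 2 \sqrt{2}\right) 5}{4} = \frac{-20 + 10 \sqrt{2}}{4} = -5 + \frac{5 \sqrt{2}}{2} \approx -1.4645$)
$a \left(-24 - 48\right) = \left(-5 + \frac{5 \sqrt{2}}{2}\right) \left(-24 - 48\right) = \left(-5 + \frac{5 \sqrt{2}}{2}\right) \left(-72\right) = 360 - 180 \sqrt{2}$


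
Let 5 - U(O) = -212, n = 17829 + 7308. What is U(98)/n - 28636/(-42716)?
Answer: 26039018/38348289 ≈ 0.67901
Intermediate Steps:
n = 25137
U(O) = 217 (U(O) = 5 - 1*(-212) = 5 + 212 = 217)
U(98)/n - 28636/(-42716) = 217/25137 - 28636/(-42716) = 217*(1/25137) - 28636*(-1/42716) = 31/3591 + 7159/10679 = 26039018/38348289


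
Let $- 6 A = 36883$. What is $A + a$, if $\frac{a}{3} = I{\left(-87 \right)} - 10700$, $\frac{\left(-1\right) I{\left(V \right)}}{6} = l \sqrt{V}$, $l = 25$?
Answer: $- \frac{229483}{6} - 450 i \sqrt{87} \approx -38247.0 - 4197.3 i$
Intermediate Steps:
$A = - \frac{36883}{6}$ ($A = \left(- \frac{1}{6}\right) 36883 = - \frac{36883}{6} \approx -6147.2$)
$I{\left(V \right)} = - 150 \sqrt{V}$ ($I{\left(V \right)} = - 6 \cdot 25 \sqrt{V} = - 150 \sqrt{V}$)
$a = -32100 - 450 i \sqrt{87}$ ($a = 3 \left(- 150 \sqrt{-87} - 10700\right) = 3 \left(- 150 i \sqrt{87} - 10700\right) = 3 \left(-10700 - 150 i \sqrt{87}\right) = -32100 - 450 i \sqrt{87} \approx -32100.0 - 4197.3 i$)
$A + a = - \frac{36883}{6} - \left(32100 + 450 i \sqrt{87}\right) = - \frac{229483}{6} - 450 i \sqrt{87}$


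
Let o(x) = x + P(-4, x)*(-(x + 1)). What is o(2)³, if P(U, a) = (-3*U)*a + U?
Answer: -195112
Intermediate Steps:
P(U, a) = U - 3*U*a (P(U, a) = -3*U*a + U = U - 3*U*a)
o(x) = x + (-1 - x)*(-4 + 12*x) (o(x) = x + (-4*(1 - 3*x))*(-(x + 1)) = x + (-4 + 12*x)*(-(1 + x)) = x + (-4 + 12*x)*(-1 - x) = x + (-1 - x)*(-4 + 12*x))
o(2)³ = (4 - 12*2² - 7*2)³ = (4 - 12*4 - 14)³ = (4 - 48 - 14)³ = (-58)³ = -195112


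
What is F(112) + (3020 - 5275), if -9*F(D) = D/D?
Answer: -20296/9 ≈ -2255.1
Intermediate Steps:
F(D) = -1/9 (F(D) = -D/(9*D) = -1/9*1 = -1/9)
F(112) + (3020 - 5275) = -1/9 + (3020 - 5275) = -1/9 - 2255 = -20296/9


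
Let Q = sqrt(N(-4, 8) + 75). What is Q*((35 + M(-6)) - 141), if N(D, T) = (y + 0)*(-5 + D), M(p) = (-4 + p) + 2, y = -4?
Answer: -114*sqrt(111) ≈ -1201.1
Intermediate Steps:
M(p) = -2 + p
N(D, T) = 20 - 4*D (N(D, T) = (-4 + 0)*(-5 + D) = -4*(-5 + D) = 20 - 4*D)
Q = sqrt(111) (Q = sqrt((20 - 4*(-4)) + 75) = sqrt((20 + 16) + 75) = sqrt(36 + 75) = sqrt(111) ≈ 10.536)
Q*((35 + M(-6)) - 141) = sqrt(111)*((35 + (-2 - 6)) - 141) = sqrt(111)*((35 - 8) - 141) = sqrt(111)*(27 - 141) = sqrt(111)*(-114) = -114*sqrt(111)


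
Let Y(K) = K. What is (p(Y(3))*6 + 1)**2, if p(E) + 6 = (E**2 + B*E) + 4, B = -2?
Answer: 49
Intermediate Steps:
p(E) = -2 + E**2 - 2*E (p(E) = -6 + ((E**2 - 2*E) + 4) = -6 + (4 + E**2 - 2*E) = -2 + E**2 - 2*E)
(p(Y(3))*6 + 1)**2 = ((-2 + 3**2 - 2*3)*6 + 1)**2 = ((-2 + 9 - 6)*6 + 1)**2 = (1*6 + 1)**2 = (6 + 1)**2 = 7**2 = 49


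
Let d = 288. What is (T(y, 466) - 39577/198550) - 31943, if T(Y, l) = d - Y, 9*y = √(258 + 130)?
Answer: -330796833/10450 - 2*√97/9 ≈ -31657.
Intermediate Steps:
y = 2*√97/9 (y = √(258 + 130)/9 = √388/9 = (2*√97)/9 = 2*√97/9 ≈ 2.1886)
T(Y, l) = 288 - Y
(T(y, 466) - 39577/198550) - 31943 = ((288 - 2*√97/9) - 39577/198550) - 31943 = ((288 - 2*√97/9) - 39577*1/198550) - 31943 = ((288 - 2*√97/9) - 2083/10450) - 31943 = (3007517/10450 - 2*√97/9) - 31943 = -330796833/10450 - 2*√97/9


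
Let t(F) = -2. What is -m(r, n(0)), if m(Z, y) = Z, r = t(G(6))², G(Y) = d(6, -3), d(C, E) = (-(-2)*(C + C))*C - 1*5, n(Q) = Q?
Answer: -4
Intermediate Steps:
d(C, E) = -5 + 4*C² (d(C, E) = (-(-2)*2*C)*C - 5 = (-(-4)*C)*C - 5 = (4*C)*C - 5 = 4*C² - 5 = -5 + 4*C²)
G(Y) = 139 (G(Y) = -5 + 4*6² = -5 + 4*36 = -5 + 144 = 139)
r = 4 (r = (-2)² = 4)
-m(r, n(0)) = -1*4 = -4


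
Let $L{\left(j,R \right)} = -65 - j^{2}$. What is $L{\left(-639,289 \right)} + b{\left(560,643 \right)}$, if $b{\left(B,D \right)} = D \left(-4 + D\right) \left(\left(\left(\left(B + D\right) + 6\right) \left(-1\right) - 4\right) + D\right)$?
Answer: $-234608276$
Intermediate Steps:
$b{\left(B,D \right)} = D \left(-10 - B\right) \left(-4 + D\right)$ ($b{\left(B,D \right)} = D \left(-4 + D\right) \left(\left(\left(6 + B + D\right) \left(-1\right) - 4\right) + D\right) = D \left(-4 + D\right) \left(\left(\left(-6 - B - D\right) - 4\right) + D\right) = D \left(-4 + D\right) \left(\left(-10 - B - D\right) + D\right) = D \left(-4 + D\right) \left(-10 - B\right) = D \left(-10 - B\right) \left(-4 + D\right)$)
$L{\left(-639,289 \right)} + b{\left(560,643 \right)} = \left(-65 - \left(-639\right)^{2}\right) + 643 \left(40 - 6430 + 4 \cdot 560 - 560 \cdot 643\right) = \left(-65 - 408321\right) + 643 \left(40 - 6430 + 2240 - 360080\right) = \left(-65 - 408321\right) + 643 \left(-364230\right) = -408386 - 234199890 = -234608276$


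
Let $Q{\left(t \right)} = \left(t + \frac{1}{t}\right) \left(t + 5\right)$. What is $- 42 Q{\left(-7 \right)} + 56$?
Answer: $-544$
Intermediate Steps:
$Q{\left(t \right)} = \left(5 + t\right) \left(t + \frac{1}{t}\right)$ ($Q{\left(t \right)} = \left(t + \frac{1}{t}\right) \left(5 + t\right) = \left(5 + t\right) \left(t + \frac{1}{t}\right)$)
$- 42 Q{\left(-7 \right)} + 56 = - 42 \left(1 + \left(-7\right)^{2} + 5 \left(-7\right) + \frac{5}{-7}\right) + 56 = - 42 \left(1 + 49 - 35 + 5 \left(- \frac{1}{7}\right)\right) + 56 = - 42 \left(1 + 49 - 35 - \frac{5}{7}\right) + 56 = \left(-42\right) \frac{100}{7} + 56 = -600 + 56 = -544$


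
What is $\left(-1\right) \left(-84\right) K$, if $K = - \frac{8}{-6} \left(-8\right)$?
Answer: $-896$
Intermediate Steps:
$K = - \frac{32}{3}$ ($K = \left(-8\right) \left(- \frac{1}{6}\right) \left(-8\right) = \frac{4}{3} \left(-8\right) = - \frac{32}{3} \approx -10.667$)
$\left(-1\right) \left(-84\right) K = \left(-1\right) \left(-84\right) \left(- \frac{32}{3}\right) = 84 \left(- \frac{32}{3}\right) = -896$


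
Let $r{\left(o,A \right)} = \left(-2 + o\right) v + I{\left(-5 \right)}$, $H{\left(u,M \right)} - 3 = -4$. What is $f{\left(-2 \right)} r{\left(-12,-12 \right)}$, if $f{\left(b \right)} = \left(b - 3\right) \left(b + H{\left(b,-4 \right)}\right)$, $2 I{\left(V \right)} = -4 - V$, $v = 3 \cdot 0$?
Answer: $\frac{15}{2} \approx 7.5$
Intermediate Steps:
$v = 0$
$I{\left(V \right)} = -2 - \frac{V}{2}$ ($I{\left(V \right)} = \frac{-4 - V}{2} = -2 - \frac{V}{2}$)
$H{\left(u,M \right)} = -1$ ($H{\left(u,M \right)} = 3 - 4 = -1$)
$r{\left(o,A \right)} = \frac{1}{2}$ ($r{\left(o,A \right)} = \left(-2 + o\right) 0 - - \frac{1}{2} = 0 + \left(-2 + \frac{5}{2}\right) = 0 + \frac{1}{2} = \frac{1}{2}$)
$f{\left(b \right)} = \left(-1 + b\right) \left(-3 + b\right)$ ($f{\left(b \right)} = \left(b - 3\right) \left(b - 1\right) = \left(-3 + b\right) \left(-1 + b\right) = \left(-1 + b\right) \left(-3 + b\right)$)
$f{\left(-2 \right)} r{\left(-12,-12 \right)} = \left(3 + \left(-2\right)^{2} - -8\right) \frac{1}{2} = \left(3 + 4 + 8\right) \frac{1}{2} = 15 \cdot \frac{1}{2} = \frac{15}{2}$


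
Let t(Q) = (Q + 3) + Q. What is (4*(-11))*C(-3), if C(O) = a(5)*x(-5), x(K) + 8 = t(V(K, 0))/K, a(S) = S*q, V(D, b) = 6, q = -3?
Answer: -7260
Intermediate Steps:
t(Q) = 3 + 2*Q (t(Q) = (3 + Q) + Q = 3 + 2*Q)
a(S) = -3*S (a(S) = S*(-3) = -3*S)
x(K) = -8 + 15/K (x(K) = -8 + (3 + 2*6)/K = -8 + (3 + 12)/K = -8 + 15/K)
C(O) = 165 (C(O) = (-3*5)*(-8 + 15/(-5)) = -15*(-8 + 15*(-⅕)) = -15*(-8 - 3) = -15*(-11) = 165)
(4*(-11))*C(-3) = (4*(-11))*165 = -44*165 = -7260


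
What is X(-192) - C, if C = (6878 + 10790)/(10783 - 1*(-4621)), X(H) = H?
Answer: -743809/3851 ≈ -193.15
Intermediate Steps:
C = 4417/3851 (C = 17668/(10783 + 4621) = 17668/15404 = 17668*(1/15404) = 4417/3851 ≈ 1.1470)
X(-192) - C = -192 - 1*4417/3851 = -192 - 4417/3851 = -743809/3851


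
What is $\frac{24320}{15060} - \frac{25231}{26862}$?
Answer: $\frac{1518361}{2247454} \approx 0.67559$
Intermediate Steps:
$\frac{24320}{15060} - \frac{25231}{26862} = 24320 \cdot \frac{1}{15060} - \frac{25231}{26862} = \frac{1216}{753} - \frac{25231}{26862} = \frac{1518361}{2247454}$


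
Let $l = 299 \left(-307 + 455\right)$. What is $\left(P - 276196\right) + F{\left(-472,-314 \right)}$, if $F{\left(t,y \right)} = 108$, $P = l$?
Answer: $-231836$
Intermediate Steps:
$l = 44252$ ($l = 299 \cdot 148 = 44252$)
$P = 44252$
$\left(P - 276196\right) + F{\left(-472,-314 \right)} = \left(44252 - 276196\right) + 108 = -231944 + 108 = -231836$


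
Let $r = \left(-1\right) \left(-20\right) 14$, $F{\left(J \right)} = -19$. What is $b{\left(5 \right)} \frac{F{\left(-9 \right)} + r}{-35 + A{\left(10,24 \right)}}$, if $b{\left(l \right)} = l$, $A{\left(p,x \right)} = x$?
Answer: $- \frac{1305}{11} \approx -118.64$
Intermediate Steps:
$r = 280$ ($r = 20 \cdot 14 = 280$)
$b{\left(5 \right)} \frac{F{\left(-9 \right)} + r}{-35 + A{\left(10,24 \right)}} = 5 \frac{-19 + 280}{-35 + 24} = 5 \frac{261}{-11} = 5 \cdot 261 \left(- \frac{1}{11}\right) = 5 \left(- \frac{261}{11}\right) = - \frac{1305}{11}$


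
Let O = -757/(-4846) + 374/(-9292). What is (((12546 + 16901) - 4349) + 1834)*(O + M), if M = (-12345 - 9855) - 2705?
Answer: -3775337254607280/5628629 ≈ -6.7074e+8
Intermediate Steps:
M = -24905 (M = -22200 - 2705 = -24905)
O = 652705/5628629 (O = -757*(-1/4846) + 374*(-1/9292) = 757/4846 - 187/4646 = 652705/5628629 ≈ 0.11596)
(((12546 + 16901) - 4349) + 1834)*(O + M) = (((12546 + 16901) - 4349) + 1834)*(652705/5628629 - 24905) = ((29447 - 4349) + 1834)*(-140180352540/5628629) = (25098 + 1834)*(-140180352540/5628629) = 26932*(-140180352540/5628629) = -3775337254607280/5628629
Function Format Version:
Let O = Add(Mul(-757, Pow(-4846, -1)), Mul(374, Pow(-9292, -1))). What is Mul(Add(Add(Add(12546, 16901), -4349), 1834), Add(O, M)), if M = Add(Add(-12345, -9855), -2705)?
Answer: Rational(-3775337254607280, 5628629) ≈ -6.7074e+8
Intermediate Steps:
M = -24905 (M = Add(-22200, -2705) = -24905)
O = Rational(652705, 5628629) (O = Add(Mul(-757, Rational(-1, 4846)), Mul(374, Rational(-1, 9292))) = Add(Rational(757, 4846), Rational(-187, 4646)) = Rational(652705, 5628629) ≈ 0.11596)
Mul(Add(Add(Add(12546, 16901), -4349), 1834), Add(O, M)) = Mul(Add(Add(Add(12546, 16901), -4349), 1834), Add(Rational(652705, 5628629), -24905)) = Mul(Add(Add(29447, -4349), 1834), Rational(-140180352540, 5628629)) = Mul(Add(25098, 1834), Rational(-140180352540, 5628629)) = Mul(26932, Rational(-140180352540, 5628629)) = Rational(-3775337254607280, 5628629)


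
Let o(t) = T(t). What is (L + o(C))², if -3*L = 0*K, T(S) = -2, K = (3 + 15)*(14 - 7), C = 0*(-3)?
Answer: 4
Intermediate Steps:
C = 0
K = 126 (K = 18*7 = 126)
o(t) = -2
L = 0 (L = -0*126 = -⅓*0 = 0)
(L + o(C))² = (0 - 2)² = (-2)² = 4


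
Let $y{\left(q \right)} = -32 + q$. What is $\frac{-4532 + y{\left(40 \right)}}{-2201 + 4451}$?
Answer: $- \frac{754}{375} \approx -2.0107$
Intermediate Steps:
$\frac{-4532 + y{\left(40 \right)}}{-2201 + 4451} = \frac{-4532 + \left(-32 + 40\right)}{-2201 + 4451} = \frac{-4532 + 8}{2250} = \left(-4524\right) \frac{1}{2250} = - \frac{754}{375}$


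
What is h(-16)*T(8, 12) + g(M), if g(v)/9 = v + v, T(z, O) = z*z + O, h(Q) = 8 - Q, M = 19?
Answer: 2166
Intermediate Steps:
T(z, O) = O + z² (T(z, O) = z² + O = O + z²)
g(v) = 18*v (g(v) = 9*(v + v) = 9*(2*v) = 18*v)
h(-16)*T(8, 12) + g(M) = (8 - 1*(-16))*(12 + 8²) + 18*19 = (8 + 16)*(12 + 64) + 342 = 24*76 + 342 = 1824 + 342 = 2166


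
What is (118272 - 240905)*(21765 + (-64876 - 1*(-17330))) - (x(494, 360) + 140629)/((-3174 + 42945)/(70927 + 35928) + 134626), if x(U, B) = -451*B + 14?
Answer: 45481219718375044408/14385501001 ≈ 3.1616e+9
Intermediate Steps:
x(U, B) = 14 - 451*B
(118272 - 240905)*(21765 + (-64876 - 1*(-17330))) - (x(494, 360) + 140629)/((-3174 + 42945)/(70927 + 35928) + 134626) = (118272 - 240905)*(21765 + (-64876 - 1*(-17330))) - ((14 - 451*360) + 140629)/((-3174 + 42945)/(70927 + 35928) + 134626) = -122633*(21765 + (-64876 + 17330)) - ((14 - 162360) + 140629)/(39771/106855 + 134626) = -122633*(21765 - 47546) - (-162346 + 140629)/(39771*(1/106855) + 134626) = -122633*(-25781) - (-21717)/(39771/106855 + 134626) = 3161601373 - (-21717)/14385501001/106855 = 3161601373 - (-21717)*106855/14385501001 = 3161601373 - 1*(-2320570035/14385501001) = 3161601373 + 2320570035/14385501001 = 45481219718375044408/14385501001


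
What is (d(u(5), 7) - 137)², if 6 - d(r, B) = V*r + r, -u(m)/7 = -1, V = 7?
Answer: 34969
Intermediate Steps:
u(m) = 7 (u(m) = -7*(-1) = 7)
d(r, B) = 6 - 8*r (d(r, B) = 6 - (7*r + r) = 6 - 8*r)
(d(u(5), 7) - 137)² = ((6 - 8*7) - 137)² = ((6 - 56) - 137)² = (-50 - 137)² = (-187)² = 34969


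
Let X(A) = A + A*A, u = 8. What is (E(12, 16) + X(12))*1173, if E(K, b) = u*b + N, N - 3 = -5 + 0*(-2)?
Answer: 330786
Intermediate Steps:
N = -2 (N = 3 + (-5 + 0*(-2)) = 3 + (-5 + 0) = 3 - 5 = -2)
E(K, b) = -2 + 8*b (E(K, b) = 8*b - 2 = -2 + 8*b)
X(A) = A + A**2
(E(12, 16) + X(12))*1173 = ((-2 + 8*16) + 12*(1 + 12))*1173 = ((-2 + 128) + 12*13)*1173 = (126 + 156)*1173 = 282*1173 = 330786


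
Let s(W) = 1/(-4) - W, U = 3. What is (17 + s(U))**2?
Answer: 3025/16 ≈ 189.06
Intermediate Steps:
s(W) = -1/4 - W
(17 + s(U))**2 = (17 + (-1/4 - 1*3))**2 = (17 + (-1/4 - 3))**2 = (17 - 13/4)**2 = (55/4)**2 = 3025/16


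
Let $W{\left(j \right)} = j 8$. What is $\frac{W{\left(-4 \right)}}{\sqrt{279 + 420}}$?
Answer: $- \frac{32 \sqrt{699}}{699} \approx -1.2104$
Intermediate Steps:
$W{\left(j \right)} = 8 j$
$\frac{W{\left(-4 \right)}}{\sqrt{279 + 420}} = \frac{8 \left(-4\right)}{\sqrt{279 + 420}} = - \frac{32}{\sqrt{699}} = - 32 \frac{\sqrt{699}}{699} = - \frac{32 \sqrt{699}}{699}$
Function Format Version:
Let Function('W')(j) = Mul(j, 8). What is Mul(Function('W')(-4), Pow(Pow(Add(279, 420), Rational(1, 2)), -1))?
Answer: Mul(Rational(-32, 699), Pow(699, Rational(1, 2))) ≈ -1.2104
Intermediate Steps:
Function('W')(j) = Mul(8, j)
Mul(Function('W')(-4), Pow(Pow(Add(279, 420), Rational(1, 2)), -1)) = Mul(Mul(8, -4), Pow(Pow(Add(279, 420), Rational(1, 2)), -1)) = Mul(-32, Pow(Pow(699, Rational(1, 2)), -1)) = Mul(-32, Mul(Rational(1, 699), Pow(699, Rational(1, 2)))) = Mul(Rational(-32, 699), Pow(699, Rational(1, 2)))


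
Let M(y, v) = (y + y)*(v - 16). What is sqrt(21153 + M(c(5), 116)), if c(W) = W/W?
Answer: sqrt(21353) ≈ 146.13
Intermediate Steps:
c(W) = 1
M(y, v) = 2*y*(-16 + v) (M(y, v) = (2*y)*(-16 + v) = 2*y*(-16 + v))
sqrt(21153 + M(c(5), 116)) = sqrt(21153 + 2*1*(-16 + 116)) = sqrt(21153 + 2*1*100) = sqrt(21153 + 200) = sqrt(21353)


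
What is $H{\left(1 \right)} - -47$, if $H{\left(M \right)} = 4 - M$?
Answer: $50$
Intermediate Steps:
$H{\left(1 \right)} - -47 = \left(4 - 1\right) - -47 = \left(4 - 1\right) + 47 = 3 + 47 = 50$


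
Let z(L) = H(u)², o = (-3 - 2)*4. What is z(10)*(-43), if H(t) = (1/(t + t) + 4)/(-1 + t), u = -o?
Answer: -1114603/577600 ≈ -1.9297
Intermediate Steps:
o = -20 (o = -5*4 = -20)
u = 20 (u = -1*(-20) = 20)
H(t) = (4 + 1/(2*t))/(-1 + t) (H(t) = (1/(2*t) + 4)/(-1 + t) = (4 + 1/(2*t))/(-1 + t))
z(L) = 25921/577600 (z(L) = ((½)*(1 + 8*20)/(20*(-1 + 20)))² = ((½)*(1/20)*(1 + 160)/19)² = ((½)*(1/20)*(1/19)*161)² = (161/760)² = 25921/577600)
z(10)*(-43) = (25921/577600)*(-43) = -1114603/577600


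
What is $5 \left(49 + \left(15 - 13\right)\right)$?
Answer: $255$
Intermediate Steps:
$5 \left(49 + \left(15 - 13\right)\right) = 5 \left(49 + 2\right) = 5 \cdot 51 = 255$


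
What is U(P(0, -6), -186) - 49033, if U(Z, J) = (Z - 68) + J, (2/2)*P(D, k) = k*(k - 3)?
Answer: -49233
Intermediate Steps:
P(D, k) = k*(-3 + k) (P(D, k) = k*(k - 3) = k*(-3 + k))
U(Z, J) = -68 + J + Z (U(Z, J) = (-68 + Z) + J = -68 + J + Z)
U(P(0, -6), -186) - 49033 = (-68 - 186 - 6*(-3 - 6)) - 49033 = (-68 - 186 - 6*(-9)) - 49033 = (-68 - 186 + 54) - 49033 = -200 - 49033 = -49233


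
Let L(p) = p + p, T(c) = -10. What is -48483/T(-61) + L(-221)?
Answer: 44063/10 ≈ 4406.3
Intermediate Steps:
L(p) = 2*p
-48483/T(-61) + L(-221) = -48483/(-10) + 2*(-221) = -48483*(-⅒) - 442 = 48483/10 - 442 = 44063/10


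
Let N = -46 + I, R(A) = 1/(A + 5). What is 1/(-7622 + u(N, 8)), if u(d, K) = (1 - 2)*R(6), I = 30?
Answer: -11/83843 ≈ -0.00013120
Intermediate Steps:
R(A) = 1/(5 + A)
N = -16 (N = -46 + 30 = -16)
u(d, K) = -1/11 (u(d, K) = (1 - 2)/(5 + 6) = -1/11)
1/(-7622 + u(N, 8)) = 1/(-7622 - 1/11) = 1/(-83843/11) = -11/83843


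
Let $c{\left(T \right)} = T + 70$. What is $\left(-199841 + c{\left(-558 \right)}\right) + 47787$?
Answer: $-152542$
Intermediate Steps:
$c{\left(T \right)} = 70 + T$
$\left(-199841 + c{\left(-558 \right)}\right) + 47787 = \left(-199841 + \left(70 - 558\right)\right) + 47787 = \left(-199841 - 488\right) + 47787 = -200329 + 47787 = -152542$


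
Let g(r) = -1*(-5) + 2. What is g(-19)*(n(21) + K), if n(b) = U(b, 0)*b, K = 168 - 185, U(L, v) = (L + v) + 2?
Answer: 3262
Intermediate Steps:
U(L, v) = 2 + L + v
K = -17
g(r) = 7 (g(r) = 5 + 2 = 7)
n(b) = b*(2 + b) (n(b) = (2 + b + 0)*b = (2 + b)*b = b*(2 + b))
g(-19)*(n(21) + K) = 7*(21*(2 + 21) - 17) = 7*(21*23 - 17) = 7*(483 - 17) = 7*466 = 3262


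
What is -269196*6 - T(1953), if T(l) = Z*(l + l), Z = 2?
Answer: -1622988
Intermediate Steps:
T(l) = 4*l (T(l) = 2*(l + l) = 2*(2*l) = 4*l)
-269196*6 - T(1953) = -269196*6 - 4*1953 = -1615176 - 1*7812 = -1615176 - 7812 = -1622988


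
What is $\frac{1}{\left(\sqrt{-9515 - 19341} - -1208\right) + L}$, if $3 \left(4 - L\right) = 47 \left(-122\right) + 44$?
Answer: $\frac{13989}{43616990} - \frac{9 i \sqrt{7214}}{43616990} \approx 0.00032072 - 1.7526 \cdot 10^{-5} i$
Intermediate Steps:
$L = \frac{5702}{3}$ ($L = 4 - \frac{47 \left(-122\right) + 44}{3} = 4 - \frac{-5734 + 44}{3} = 4 - - \frac{5690}{3} = 4 + \frac{5690}{3} = \frac{5702}{3} \approx 1900.7$)
$\frac{1}{\left(\sqrt{-9515 - 19341} - -1208\right) + L} = \frac{1}{\left(\sqrt{-9515 - 19341} - -1208\right) + \frac{5702}{3}} = \frac{1}{\left(\sqrt{-28856} + 1208\right) + \frac{5702}{3}} = \frac{1}{\left(2 i \sqrt{7214} + 1208\right) + \frac{5702}{3}} = \frac{1}{\left(1208 + 2 i \sqrt{7214}\right) + \frac{5702}{3}} = \frac{1}{\frac{9326}{3} + 2 i \sqrt{7214}}$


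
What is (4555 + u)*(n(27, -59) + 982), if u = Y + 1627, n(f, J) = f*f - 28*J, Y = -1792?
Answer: 14763570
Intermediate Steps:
n(f, J) = f**2 - 28*J
u = -165 (u = -1792 + 1627 = -165)
(4555 + u)*(n(27, -59) + 982) = (4555 - 165)*((27**2 - 28*(-59)) + 982) = 4390*((729 + 1652) + 982) = 4390*(2381 + 982) = 4390*3363 = 14763570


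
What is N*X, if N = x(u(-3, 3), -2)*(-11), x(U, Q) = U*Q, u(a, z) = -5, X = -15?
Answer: 1650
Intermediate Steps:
x(U, Q) = Q*U
N = -110 (N = -2*(-5)*(-11) = 10*(-11) = -110)
N*X = -110*(-15) = 1650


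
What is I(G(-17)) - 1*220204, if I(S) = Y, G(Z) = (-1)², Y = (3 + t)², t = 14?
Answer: -219915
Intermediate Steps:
Y = 289 (Y = (3 + 14)² = 17² = 289)
G(Z) = 1
I(S) = 289
I(G(-17)) - 1*220204 = 289 - 1*220204 = 289 - 220204 = -219915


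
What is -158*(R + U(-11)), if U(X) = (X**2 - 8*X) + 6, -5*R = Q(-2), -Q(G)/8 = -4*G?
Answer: -179962/5 ≈ -35992.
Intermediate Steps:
Q(G) = 32*G (Q(G) = -(-32)*G = 32*G)
R = 64/5 (R = -32*(-2)/5 = -1/5*(-64) = 64/5 ≈ 12.800)
U(X) = 6 + X**2 - 8*X
-158*(R + U(-11)) = -158*(64/5 + (6 + (-11)**2 - 8*(-11))) = -158*(64/5 + (6 + 121 + 88)) = -158*(64/5 + 215) = -158*1139/5 = -179962/5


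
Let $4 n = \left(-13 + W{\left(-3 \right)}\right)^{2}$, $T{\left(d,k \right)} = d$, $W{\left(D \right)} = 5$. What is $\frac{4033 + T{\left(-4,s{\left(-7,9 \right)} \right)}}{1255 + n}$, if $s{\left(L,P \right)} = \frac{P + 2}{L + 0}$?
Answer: $\frac{4029}{1271} \approx 3.1699$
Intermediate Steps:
$s{\left(L,P \right)} = \frac{2 + P}{L}$
$n = 16$ ($n = \frac{\left(-13 + 5\right)^{2}}{4} = \frac{\left(-8\right)^{2}}{4} = \frac{1}{4} \cdot 64 = 16$)
$\frac{4033 + T{\left(-4,s{\left(-7,9 \right)} \right)}}{1255 + n} = \frac{4033 - 4}{1255 + 16} = \frac{4029}{1271}$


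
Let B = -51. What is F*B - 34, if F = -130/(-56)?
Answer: -4267/28 ≈ -152.39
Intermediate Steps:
F = 65/28 (F = -130*(-1/56) = 65/28 ≈ 2.3214)
F*B - 34 = (65/28)*(-51) - 34 = -3315/28 - 34 = -4267/28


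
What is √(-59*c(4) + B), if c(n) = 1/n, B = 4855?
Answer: √19361/2 ≈ 69.572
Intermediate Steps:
√(-59*c(4) + B) = √(-59/4 + 4855) = √(19361/4) = √19361/2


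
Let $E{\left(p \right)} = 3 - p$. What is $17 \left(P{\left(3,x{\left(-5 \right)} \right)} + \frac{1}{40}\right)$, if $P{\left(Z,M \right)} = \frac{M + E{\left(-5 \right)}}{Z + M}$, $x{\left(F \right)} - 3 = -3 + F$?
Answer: $- \frac{1003}{40} \approx -25.075$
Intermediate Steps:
$x{\left(F \right)} = F$ ($x{\left(F \right)} = 3 + \left(-3 + F\right) = F$)
$P{\left(Z,M \right)} = \frac{8 + M}{M + Z}$ ($P{\left(Z,M \right)} = \frac{M + \left(3 - -5\right)}{Z + M} = \frac{M + \left(3 + 5\right)}{M + Z} = \frac{M + 8}{M + Z} = \frac{8 + M}{M + Z}$)
$17 \left(P{\left(3,x{\left(-5 \right)} \right)} + \frac{1}{40}\right) = 17 \left(\frac{8 - 5}{-5 + 3} + \frac{1}{40}\right) = 17 \left(\frac{1}{-2} \cdot 3 + \frac{1}{40}\right) = 17 \left(\left(- \frac{1}{2}\right) 3 + \frac{1}{40}\right) = 17 \left(- \frac{3}{2} + \frac{1}{40}\right) = 17 \left(- \frac{59}{40}\right) = - \frac{1003}{40}$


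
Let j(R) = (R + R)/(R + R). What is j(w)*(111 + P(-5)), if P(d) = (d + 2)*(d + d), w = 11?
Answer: 141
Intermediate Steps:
P(d) = 2*d*(2 + d) (P(d) = (2 + d)*(2*d) = 2*d*(2 + d))
j(R) = 1 (j(R) = (2*R)/((2*R)) = (2*R)*(1/(2*R)) = 1)
j(w)*(111 + P(-5)) = 1*(111 + 2*(-5)*(2 - 5)) = 1*(111 + 2*(-5)*(-3)) = 1*(111 + 30) = 1*141 = 141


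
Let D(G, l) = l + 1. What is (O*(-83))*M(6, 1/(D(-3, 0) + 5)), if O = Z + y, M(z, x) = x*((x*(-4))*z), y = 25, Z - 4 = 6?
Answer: 5810/3 ≈ 1936.7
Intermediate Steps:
Z = 10 (Z = 4 + 6 = 10)
D(G, l) = 1 + l
M(z, x) = -4*z*x**2 (M(z, x) = x*((-4*x)*z) = x*(-4*x*z) = -4*z*x**2)
O = 35 (O = 10 + 25 = 35)
(O*(-83))*M(6, 1/(D(-3, 0) + 5)) = (35*(-83))*(-4*6*(1/((1 + 0) + 5))**2) = -(-11620)*6*(1/(1 + 5))**2 = -(-11620)*6*(1/6)**2 = -(-11620)*6/36 = -2905*(-2/3) = 5810/3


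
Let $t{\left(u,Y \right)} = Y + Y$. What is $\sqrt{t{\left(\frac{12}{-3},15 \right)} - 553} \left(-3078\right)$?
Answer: $- 3078 i \sqrt{523} \approx - 70391.0 i$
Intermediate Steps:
$t{\left(u,Y \right)} = 2 Y$
$\sqrt{t{\left(\frac{12}{-3},15 \right)} - 553} \left(-3078\right) = \sqrt{2 \cdot 15 - 553} \left(-3078\right) = \sqrt{30 - 553} \left(-3078\right) = \sqrt{-523} \left(-3078\right) = i \sqrt{523} \left(-3078\right) = - 3078 i \sqrt{523}$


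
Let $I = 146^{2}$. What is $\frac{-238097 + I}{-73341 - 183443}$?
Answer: $\frac{216781}{256784} \approx 0.84422$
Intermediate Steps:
$I = 21316$
$\frac{-238097 + I}{-73341 - 183443} = \frac{-238097 + 21316}{-73341 - 183443} = - \frac{216781}{-256784} = \left(-216781\right) \left(- \frac{1}{256784}\right) = \frac{216781}{256784}$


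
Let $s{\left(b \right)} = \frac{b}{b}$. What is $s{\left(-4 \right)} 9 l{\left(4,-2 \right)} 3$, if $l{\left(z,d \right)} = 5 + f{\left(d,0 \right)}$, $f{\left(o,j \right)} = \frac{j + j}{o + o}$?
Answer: $135$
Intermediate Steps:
$s{\left(b \right)} = 1$
$f{\left(o,j \right)} = \frac{j}{o}$ ($f{\left(o,j \right)} = \frac{2 j}{2 o} = 2 j \frac{1}{2 o} = \frac{j}{o}$)
$l{\left(z,d \right)} = 5$ ($l{\left(z,d \right)} = 5 + \frac{0}{d} = 5 + 0 = 5$)
$s{\left(-4 \right)} 9 l{\left(4,-2 \right)} 3 = 1 \cdot 9 \cdot 5 \cdot 3 = 9 \cdot 15 = 135$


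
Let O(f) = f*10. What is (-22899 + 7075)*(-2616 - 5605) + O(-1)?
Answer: 130089094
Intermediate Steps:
O(f) = 10*f
(-22899 + 7075)*(-2616 - 5605) + O(-1) = (-22899 + 7075)*(-2616 - 5605) + 10*(-1) = -15824*(-8221) - 10 = 130089104 - 10 = 130089094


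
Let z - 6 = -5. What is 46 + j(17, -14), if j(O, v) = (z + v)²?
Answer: 215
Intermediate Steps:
z = 1 (z = 6 - 5 = 1)
j(O, v) = (1 + v)²
46 + j(17, -14) = 46 + (1 - 14)² = 46 + (-13)² = 46 + 169 = 215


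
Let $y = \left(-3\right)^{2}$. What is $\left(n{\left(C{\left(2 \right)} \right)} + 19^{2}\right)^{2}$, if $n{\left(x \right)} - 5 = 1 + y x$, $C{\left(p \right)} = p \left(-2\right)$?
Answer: $109561$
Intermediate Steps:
$C{\left(p \right)} = - 2 p$
$y = 9$
$n{\left(x \right)} = 6 + 9 x$ ($n{\left(x \right)} = 5 + \left(1 + 9 x\right) = 6 + 9 x$)
$\left(n{\left(C{\left(2 \right)} \right)} + 19^{2}\right)^{2} = \left(\left(6 + 9 \left(\left(-2\right) 2\right)\right) + 19^{2}\right)^{2} = \left(\left(6 + 9 \left(-4\right)\right) + 361\right)^{2} = \left(\left(6 - 36\right) + 361\right)^{2} = \left(-30 + 361\right)^{2} = 331^{2} = 109561$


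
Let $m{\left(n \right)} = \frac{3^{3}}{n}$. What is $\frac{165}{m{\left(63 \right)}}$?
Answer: $385$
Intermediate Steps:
$m{\left(n \right)} = \frac{27}{n}$
$\frac{165}{m{\left(63 \right)}} = \frac{165}{27 \cdot \frac{1}{63}} = \frac{165}{\frac{3}{7}} = 165 \cdot \frac{7}{3} = 385$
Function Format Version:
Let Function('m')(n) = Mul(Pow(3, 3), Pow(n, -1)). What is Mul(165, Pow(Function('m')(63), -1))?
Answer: 385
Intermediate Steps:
Function('m')(n) = Mul(27, Pow(n, -1))
Mul(165, Pow(Function('m')(63), -1)) = Mul(165, Pow(Mul(27, Pow(63, -1)), -1)) = Mul(165, Pow(Mul(27, Rational(1, 63)), -1)) = Mul(165, Pow(Rational(3, 7), -1)) = Mul(165, Rational(7, 3)) = 385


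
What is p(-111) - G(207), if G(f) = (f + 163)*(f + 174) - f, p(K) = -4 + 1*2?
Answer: -140765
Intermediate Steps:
p(K) = -2 (p(K) = -4 + 2 = -2)
G(f) = -f + (163 + f)*(174 + f) (G(f) = (163 + f)*(174 + f) - f = -f + (163 + f)*(174 + f))
p(-111) - G(207) = -2 - (28362 + 207² + 336*207) = -2 - (28362 + 42849 + 69552) = -2 - 1*140763 = -2 - 140763 = -140765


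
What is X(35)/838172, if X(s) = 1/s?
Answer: 1/29336020 ≈ 3.4088e-8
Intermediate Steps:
X(35)/838172 = 1/(35*838172) = (1/35)*(1/838172) = 1/29336020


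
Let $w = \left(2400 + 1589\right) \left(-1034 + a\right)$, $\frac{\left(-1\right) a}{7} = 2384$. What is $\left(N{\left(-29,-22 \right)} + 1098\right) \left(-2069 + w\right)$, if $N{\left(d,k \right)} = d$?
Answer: $-75573090763$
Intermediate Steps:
$a = -16688$ ($a = \left(-7\right) 2384 = -16688$)
$w = -70693058$ ($w = \left(2400 + 1589\right) \left(-1034 - 16688\right) = 3989 \left(-17722\right) = -70693058$)
$\left(N{\left(-29,-22 \right)} + 1098\right) \left(-2069 + w\right) = \left(-29 + 1098\right) \left(-2069 - 70693058\right) = 1069 \left(-70695127\right) = -75573090763$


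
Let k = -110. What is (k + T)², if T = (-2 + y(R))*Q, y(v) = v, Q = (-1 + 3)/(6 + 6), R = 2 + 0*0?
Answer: 12100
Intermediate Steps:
R = 2 (R = 2 + 0 = 2)
Q = ⅙ (Q = 2/12 = 2*(1/12) = ⅙ ≈ 0.16667)
T = 0 (T = (-2 + 2)*(⅙) = 0*(⅙) = 0)
(k + T)² = (-110 + 0)² = (-110)² = 12100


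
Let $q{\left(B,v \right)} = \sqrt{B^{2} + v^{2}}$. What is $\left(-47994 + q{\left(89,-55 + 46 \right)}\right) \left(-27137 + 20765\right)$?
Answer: $305817768 - 6372 \sqrt{8002} \approx 3.0525 \cdot 10^{8}$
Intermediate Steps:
$\left(-47994 + q{\left(89,-55 + 46 \right)}\right) \left(-27137 + 20765\right) = \left(-47994 + \sqrt{89^{2} + \left(-55 + 46\right)^{2}}\right) \left(-27137 + 20765\right) = \left(-47994 + \sqrt{7921 + \left(-9\right)^{2}}\right) \left(-6372\right) = \left(-47994 + \sqrt{7921 + 81}\right) \left(-6372\right) = \left(-47994 + \sqrt{8002}\right) \left(-6372\right) = 305817768 - 6372 \sqrt{8002}$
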